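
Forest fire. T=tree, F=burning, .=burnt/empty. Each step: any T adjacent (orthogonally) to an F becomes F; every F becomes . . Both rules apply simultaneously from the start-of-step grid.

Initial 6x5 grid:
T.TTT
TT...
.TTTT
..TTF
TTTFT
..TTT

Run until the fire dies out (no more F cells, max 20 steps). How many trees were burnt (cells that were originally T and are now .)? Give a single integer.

Step 1: +5 fires, +2 burnt (F count now 5)
Step 2: +5 fires, +5 burnt (F count now 5)
Step 3: +2 fires, +5 burnt (F count now 2)
Step 4: +1 fires, +2 burnt (F count now 1)
Step 5: +1 fires, +1 burnt (F count now 1)
Step 6: +1 fires, +1 burnt (F count now 1)
Step 7: +1 fires, +1 burnt (F count now 1)
Step 8: +0 fires, +1 burnt (F count now 0)
Fire out after step 8
Initially T: 19, now '.': 27
Total burnt (originally-T cells now '.'): 16

Answer: 16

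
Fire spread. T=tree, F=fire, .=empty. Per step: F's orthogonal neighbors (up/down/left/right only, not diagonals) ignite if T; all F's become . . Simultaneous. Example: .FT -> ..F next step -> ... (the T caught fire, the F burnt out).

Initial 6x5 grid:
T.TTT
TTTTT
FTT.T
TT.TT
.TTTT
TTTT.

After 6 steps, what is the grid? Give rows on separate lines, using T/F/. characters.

Step 1: 3 trees catch fire, 1 burn out
  T.TTT
  FTTTT
  .FT.T
  FT.TT
  .TTTT
  TTTT.
Step 2: 4 trees catch fire, 3 burn out
  F.TTT
  .FTTT
  ..F.T
  .F.TT
  .TTTT
  TTTT.
Step 3: 2 trees catch fire, 4 burn out
  ..TTT
  ..FTT
  ....T
  ...TT
  .FTTT
  TTTT.
Step 4: 4 trees catch fire, 2 burn out
  ..FTT
  ...FT
  ....T
  ...TT
  ..FTT
  TFTT.
Step 5: 5 trees catch fire, 4 burn out
  ...FT
  ....F
  ....T
  ...TT
  ...FT
  F.FT.
Step 6: 5 trees catch fire, 5 burn out
  ....F
  .....
  ....F
  ...FT
  ....F
  ...F.

....F
.....
....F
...FT
....F
...F.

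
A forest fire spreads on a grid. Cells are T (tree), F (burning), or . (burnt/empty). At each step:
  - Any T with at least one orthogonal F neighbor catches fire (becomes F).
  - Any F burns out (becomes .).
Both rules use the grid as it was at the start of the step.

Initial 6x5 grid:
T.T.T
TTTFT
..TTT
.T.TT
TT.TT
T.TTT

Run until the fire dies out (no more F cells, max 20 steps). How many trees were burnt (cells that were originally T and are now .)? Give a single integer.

Step 1: +3 fires, +1 burnt (F count now 3)
Step 2: +6 fires, +3 burnt (F count now 6)
Step 3: +3 fires, +6 burnt (F count now 3)
Step 4: +3 fires, +3 burnt (F count now 3)
Step 5: +2 fires, +3 burnt (F count now 2)
Step 6: +0 fires, +2 burnt (F count now 0)
Fire out after step 6
Initially T: 21, now '.': 26
Total burnt (originally-T cells now '.'): 17

Answer: 17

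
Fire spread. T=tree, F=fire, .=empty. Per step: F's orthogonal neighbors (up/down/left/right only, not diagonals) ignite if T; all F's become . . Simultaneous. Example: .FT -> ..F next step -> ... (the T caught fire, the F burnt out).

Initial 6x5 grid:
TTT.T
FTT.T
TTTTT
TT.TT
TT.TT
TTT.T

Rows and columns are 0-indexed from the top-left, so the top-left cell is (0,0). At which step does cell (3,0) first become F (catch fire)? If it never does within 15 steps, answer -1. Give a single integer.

Step 1: cell (3,0)='T' (+3 fires, +1 burnt)
Step 2: cell (3,0)='F' (+4 fires, +3 burnt)
  -> target ignites at step 2
Step 3: cell (3,0)='.' (+4 fires, +4 burnt)
Step 4: cell (3,0)='.' (+3 fires, +4 burnt)
Step 5: cell (3,0)='.' (+3 fires, +3 burnt)
Step 6: cell (3,0)='.' (+4 fires, +3 burnt)
Step 7: cell (3,0)='.' (+2 fires, +4 burnt)
Step 8: cell (3,0)='.' (+1 fires, +2 burnt)
Step 9: cell (3,0)='.' (+0 fires, +1 burnt)
  fire out at step 9

2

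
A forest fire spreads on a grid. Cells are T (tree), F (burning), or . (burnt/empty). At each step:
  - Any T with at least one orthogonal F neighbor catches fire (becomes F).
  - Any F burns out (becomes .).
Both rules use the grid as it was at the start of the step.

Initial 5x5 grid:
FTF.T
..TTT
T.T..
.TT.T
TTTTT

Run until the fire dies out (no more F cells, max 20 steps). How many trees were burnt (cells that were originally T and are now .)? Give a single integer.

Answer: 14

Derivation:
Step 1: +2 fires, +2 burnt (F count now 2)
Step 2: +2 fires, +2 burnt (F count now 2)
Step 3: +2 fires, +2 burnt (F count now 2)
Step 4: +3 fires, +2 burnt (F count now 3)
Step 5: +2 fires, +3 burnt (F count now 2)
Step 6: +2 fires, +2 burnt (F count now 2)
Step 7: +1 fires, +2 burnt (F count now 1)
Step 8: +0 fires, +1 burnt (F count now 0)
Fire out after step 8
Initially T: 15, now '.': 24
Total burnt (originally-T cells now '.'): 14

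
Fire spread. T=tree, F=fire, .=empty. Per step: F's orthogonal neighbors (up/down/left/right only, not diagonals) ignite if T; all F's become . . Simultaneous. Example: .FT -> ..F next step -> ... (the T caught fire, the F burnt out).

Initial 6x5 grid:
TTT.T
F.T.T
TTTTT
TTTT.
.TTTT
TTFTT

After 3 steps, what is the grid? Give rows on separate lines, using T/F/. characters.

Step 1: 5 trees catch fire, 2 burn out
  FTT.T
  ..T.T
  FTTTT
  TTTT.
  .TFTT
  TF.FT
Step 2: 8 trees catch fire, 5 burn out
  .FT.T
  ..T.T
  .FTTT
  FTFT.
  .F.FT
  F...F
Step 3: 5 trees catch fire, 8 burn out
  ..F.T
  ..T.T
  ..FTT
  .F.F.
  ....F
  .....

..F.T
..T.T
..FTT
.F.F.
....F
.....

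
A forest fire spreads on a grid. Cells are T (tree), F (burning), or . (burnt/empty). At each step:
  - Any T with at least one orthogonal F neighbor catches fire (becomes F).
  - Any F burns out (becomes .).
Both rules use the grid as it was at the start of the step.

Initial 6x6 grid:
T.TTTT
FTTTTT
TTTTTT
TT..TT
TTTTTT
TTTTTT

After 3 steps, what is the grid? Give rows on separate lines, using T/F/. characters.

Step 1: 3 trees catch fire, 1 burn out
  F.TTTT
  .FTTTT
  FTTTTT
  TT..TT
  TTTTTT
  TTTTTT
Step 2: 3 trees catch fire, 3 burn out
  ..TTTT
  ..FTTT
  .FTTTT
  FT..TT
  TTTTTT
  TTTTTT
Step 3: 5 trees catch fire, 3 burn out
  ..FTTT
  ...FTT
  ..FTTT
  .F..TT
  FTTTTT
  TTTTTT

..FTTT
...FTT
..FTTT
.F..TT
FTTTTT
TTTTTT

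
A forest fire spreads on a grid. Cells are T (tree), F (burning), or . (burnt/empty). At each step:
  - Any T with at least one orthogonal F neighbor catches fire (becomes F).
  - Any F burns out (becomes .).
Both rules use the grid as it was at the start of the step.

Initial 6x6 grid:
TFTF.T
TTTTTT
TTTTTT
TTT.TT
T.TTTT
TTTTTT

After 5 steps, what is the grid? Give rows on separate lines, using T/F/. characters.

Step 1: 4 trees catch fire, 2 burn out
  F.F..T
  TFTFTT
  TTTTTT
  TTT.TT
  T.TTTT
  TTTTTT
Step 2: 5 trees catch fire, 4 burn out
  .....T
  F.F.FT
  TFTFTT
  TTT.TT
  T.TTTT
  TTTTTT
Step 3: 5 trees catch fire, 5 burn out
  .....T
  .....F
  F.F.FT
  TFT.TT
  T.TTTT
  TTTTTT
Step 4: 5 trees catch fire, 5 burn out
  .....F
  ......
  .....F
  F.F.FT
  T.TTTT
  TTTTTT
Step 5: 4 trees catch fire, 5 burn out
  ......
  ......
  ......
  .....F
  F.FTFT
  TTTTTT

......
......
......
.....F
F.FTFT
TTTTTT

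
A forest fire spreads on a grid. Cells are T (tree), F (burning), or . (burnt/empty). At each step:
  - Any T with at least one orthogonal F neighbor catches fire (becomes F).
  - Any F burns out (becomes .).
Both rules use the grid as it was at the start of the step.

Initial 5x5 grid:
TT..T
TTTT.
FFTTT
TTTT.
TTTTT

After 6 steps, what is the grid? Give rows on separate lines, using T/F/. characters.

Step 1: 5 trees catch fire, 2 burn out
  TT..T
  FFTT.
  ..FTT
  FFTT.
  TTTTT
Step 2: 7 trees catch fire, 5 burn out
  FF..T
  ..FT.
  ...FT
  ..FT.
  FFTTT
Step 3: 4 trees catch fire, 7 burn out
  ....T
  ...F.
  ....F
  ...F.
  ..FTT
Step 4: 1 trees catch fire, 4 burn out
  ....T
  .....
  .....
  .....
  ...FT
Step 5: 1 trees catch fire, 1 burn out
  ....T
  .....
  .....
  .....
  ....F
Step 6: 0 trees catch fire, 1 burn out
  ....T
  .....
  .....
  .....
  .....

....T
.....
.....
.....
.....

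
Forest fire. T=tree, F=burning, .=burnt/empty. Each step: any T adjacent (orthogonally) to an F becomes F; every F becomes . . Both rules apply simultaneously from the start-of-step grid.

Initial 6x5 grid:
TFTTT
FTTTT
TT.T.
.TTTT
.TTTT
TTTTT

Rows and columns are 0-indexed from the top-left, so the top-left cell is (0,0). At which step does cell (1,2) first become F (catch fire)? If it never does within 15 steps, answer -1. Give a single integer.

Step 1: cell (1,2)='T' (+4 fires, +2 burnt)
Step 2: cell (1,2)='F' (+3 fires, +4 burnt)
  -> target ignites at step 2
Step 3: cell (1,2)='.' (+3 fires, +3 burnt)
Step 4: cell (1,2)='.' (+4 fires, +3 burnt)
Step 5: cell (1,2)='.' (+3 fires, +4 burnt)
Step 6: cell (1,2)='.' (+4 fires, +3 burnt)
Step 7: cell (1,2)='.' (+2 fires, +4 burnt)
Step 8: cell (1,2)='.' (+1 fires, +2 burnt)
Step 9: cell (1,2)='.' (+0 fires, +1 burnt)
  fire out at step 9

2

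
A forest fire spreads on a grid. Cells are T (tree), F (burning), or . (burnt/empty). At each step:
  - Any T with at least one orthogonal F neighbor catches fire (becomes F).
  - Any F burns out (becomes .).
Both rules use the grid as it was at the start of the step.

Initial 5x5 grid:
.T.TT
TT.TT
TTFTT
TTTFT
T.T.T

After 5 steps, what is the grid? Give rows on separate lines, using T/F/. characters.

Step 1: 4 trees catch fire, 2 burn out
  .T.TT
  TT.TT
  TF.FT
  TTF.F
  T.T.T
Step 2: 7 trees catch fire, 4 burn out
  .T.TT
  TF.FT
  F...F
  TF...
  T.F.F
Step 3: 5 trees catch fire, 7 burn out
  .F.FT
  F...F
  .....
  F....
  T....
Step 4: 2 trees catch fire, 5 burn out
  ....F
  .....
  .....
  .....
  F....
Step 5: 0 trees catch fire, 2 burn out
  .....
  .....
  .....
  .....
  .....

.....
.....
.....
.....
.....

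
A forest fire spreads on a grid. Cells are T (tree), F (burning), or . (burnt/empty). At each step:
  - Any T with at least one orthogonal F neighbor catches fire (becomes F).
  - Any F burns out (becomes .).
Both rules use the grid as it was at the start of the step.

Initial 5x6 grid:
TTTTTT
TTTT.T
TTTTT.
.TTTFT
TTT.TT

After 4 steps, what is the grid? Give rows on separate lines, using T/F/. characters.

Step 1: 4 trees catch fire, 1 burn out
  TTTTTT
  TTTT.T
  TTTTF.
  .TTF.F
  TTT.FT
Step 2: 3 trees catch fire, 4 burn out
  TTTTTT
  TTTT.T
  TTTF..
  .TF...
  TTT..F
Step 3: 4 trees catch fire, 3 burn out
  TTTTTT
  TTTF.T
  TTF...
  .F....
  TTF...
Step 4: 4 trees catch fire, 4 burn out
  TTTFTT
  TTF..T
  TF....
  ......
  TF....

TTTFTT
TTF..T
TF....
......
TF....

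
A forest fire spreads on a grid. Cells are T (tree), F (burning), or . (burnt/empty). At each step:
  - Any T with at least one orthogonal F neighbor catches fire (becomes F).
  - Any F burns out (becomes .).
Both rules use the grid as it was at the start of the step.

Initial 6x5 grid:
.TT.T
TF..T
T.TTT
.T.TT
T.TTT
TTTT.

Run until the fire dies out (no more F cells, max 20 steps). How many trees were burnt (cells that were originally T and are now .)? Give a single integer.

Answer: 4

Derivation:
Step 1: +2 fires, +1 burnt (F count now 2)
Step 2: +2 fires, +2 burnt (F count now 2)
Step 3: +0 fires, +2 burnt (F count now 0)
Fire out after step 3
Initially T: 20, now '.': 14
Total burnt (originally-T cells now '.'): 4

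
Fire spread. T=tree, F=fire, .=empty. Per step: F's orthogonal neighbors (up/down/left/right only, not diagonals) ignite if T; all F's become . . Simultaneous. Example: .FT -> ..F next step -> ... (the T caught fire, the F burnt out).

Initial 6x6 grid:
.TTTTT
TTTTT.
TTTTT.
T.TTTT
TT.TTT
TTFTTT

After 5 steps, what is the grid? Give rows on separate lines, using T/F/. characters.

Step 1: 2 trees catch fire, 1 burn out
  .TTTTT
  TTTTT.
  TTTTT.
  T.TTTT
  TT.TTT
  TF.FTT
Step 2: 4 trees catch fire, 2 burn out
  .TTTTT
  TTTTT.
  TTTTT.
  T.TTTT
  TF.FTT
  F...FT
Step 3: 4 trees catch fire, 4 burn out
  .TTTTT
  TTTTT.
  TTTTT.
  T.TFTT
  F...FT
  .....F
Step 4: 5 trees catch fire, 4 burn out
  .TTTTT
  TTTTT.
  TTTFT.
  F.F.FT
  .....F
  ......
Step 5: 5 trees catch fire, 5 burn out
  .TTTTT
  TTTFT.
  FTF.F.
  .....F
  ......
  ......

.TTTTT
TTTFT.
FTF.F.
.....F
......
......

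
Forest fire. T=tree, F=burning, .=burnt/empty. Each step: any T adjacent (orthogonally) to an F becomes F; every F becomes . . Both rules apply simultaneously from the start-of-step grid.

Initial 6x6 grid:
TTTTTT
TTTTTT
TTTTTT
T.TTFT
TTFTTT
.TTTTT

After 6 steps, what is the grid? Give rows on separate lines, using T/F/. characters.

Step 1: 8 trees catch fire, 2 burn out
  TTTTTT
  TTTTTT
  TTTTFT
  T.FF.F
  TF.FFT
  .TFTTT
Step 2: 9 trees catch fire, 8 burn out
  TTTTTT
  TTTTFT
  TTFF.F
  T.....
  F....F
  .F.FFT
Step 3: 7 trees catch fire, 9 burn out
  TTTTFT
  TTFF.F
  TF....
  F.....
  ......
  .....F
Step 4: 5 trees catch fire, 7 burn out
  TTFF.F
  TF....
  F.....
  ......
  ......
  ......
Step 5: 2 trees catch fire, 5 burn out
  TF....
  F.....
  ......
  ......
  ......
  ......
Step 6: 1 trees catch fire, 2 burn out
  F.....
  ......
  ......
  ......
  ......
  ......

F.....
......
......
......
......
......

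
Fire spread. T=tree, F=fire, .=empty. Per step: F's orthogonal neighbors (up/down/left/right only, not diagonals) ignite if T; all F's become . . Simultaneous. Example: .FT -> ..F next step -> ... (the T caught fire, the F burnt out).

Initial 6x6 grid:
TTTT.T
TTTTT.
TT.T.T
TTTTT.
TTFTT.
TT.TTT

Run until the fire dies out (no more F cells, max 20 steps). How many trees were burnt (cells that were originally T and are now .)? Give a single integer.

Step 1: +3 fires, +1 burnt (F count now 3)
Step 2: +6 fires, +3 burnt (F count now 6)
Step 3: +6 fires, +6 burnt (F count now 6)
Step 4: +4 fires, +6 burnt (F count now 4)
Step 5: +5 fires, +4 burnt (F count now 5)
Step 6: +2 fires, +5 burnt (F count now 2)
Step 7: +0 fires, +2 burnt (F count now 0)
Fire out after step 7
Initially T: 28, now '.': 34
Total burnt (originally-T cells now '.'): 26

Answer: 26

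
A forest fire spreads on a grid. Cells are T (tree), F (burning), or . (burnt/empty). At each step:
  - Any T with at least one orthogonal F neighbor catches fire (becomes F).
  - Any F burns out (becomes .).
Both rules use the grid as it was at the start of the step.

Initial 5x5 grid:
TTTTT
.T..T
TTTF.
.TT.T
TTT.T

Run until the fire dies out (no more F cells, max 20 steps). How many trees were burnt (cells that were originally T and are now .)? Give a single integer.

Step 1: +1 fires, +1 burnt (F count now 1)
Step 2: +2 fires, +1 burnt (F count now 2)
Step 3: +4 fires, +2 burnt (F count now 4)
Step 4: +2 fires, +4 burnt (F count now 2)
Step 5: +3 fires, +2 burnt (F count now 3)
Step 6: +1 fires, +3 burnt (F count now 1)
Step 7: +1 fires, +1 burnt (F count now 1)
Step 8: +1 fires, +1 burnt (F count now 1)
Step 9: +0 fires, +1 burnt (F count now 0)
Fire out after step 9
Initially T: 17, now '.': 23
Total burnt (originally-T cells now '.'): 15

Answer: 15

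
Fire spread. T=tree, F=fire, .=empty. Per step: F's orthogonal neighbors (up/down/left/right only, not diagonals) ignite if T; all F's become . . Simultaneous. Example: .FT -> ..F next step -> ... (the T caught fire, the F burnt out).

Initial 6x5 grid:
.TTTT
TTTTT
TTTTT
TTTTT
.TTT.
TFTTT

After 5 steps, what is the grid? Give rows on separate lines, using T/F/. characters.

Step 1: 3 trees catch fire, 1 burn out
  .TTTT
  TTTTT
  TTTTT
  TTTTT
  .FTT.
  F.FTT
Step 2: 3 trees catch fire, 3 burn out
  .TTTT
  TTTTT
  TTTTT
  TFTTT
  ..FT.
  ...FT
Step 3: 5 trees catch fire, 3 burn out
  .TTTT
  TTTTT
  TFTTT
  F.FTT
  ...F.
  ....F
Step 4: 4 trees catch fire, 5 burn out
  .TTTT
  TFTTT
  F.FTT
  ...FT
  .....
  .....
Step 5: 5 trees catch fire, 4 burn out
  .FTTT
  F.FTT
  ...FT
  ....F
  .....
  .....

.FTTT
F.FTT
...FT
....F
.....
.....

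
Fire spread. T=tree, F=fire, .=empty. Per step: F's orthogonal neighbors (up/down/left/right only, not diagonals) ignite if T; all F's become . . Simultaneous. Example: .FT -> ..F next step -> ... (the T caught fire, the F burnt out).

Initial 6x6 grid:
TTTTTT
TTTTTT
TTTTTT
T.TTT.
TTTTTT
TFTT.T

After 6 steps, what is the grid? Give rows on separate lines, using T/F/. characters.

Step 1: 3 trees catch fire, 1 burn out
  TTTTTT
  TTTTTT
  TTTTTT
  T.TTT.
  TFTTTT
  F.FT.T
Step 2: 3 trees catch fire, 3 burn out
  TTTTTT
  TTTTTT
  TTTTTT
  T.TTT.
  F.FTTT
  ...F.T
Step 3: 3 trees catch fire, 3 burn out
  TTTTTT
  TTTTTT
  TTTTTT
  F.FTT.
  ...FTT
  .....T
Step 4: 4 trees catch fire, 3 burn out
  TTTTTT
  TTTTTT
  FTFTTT
  ...FT.
  ....FT
  .....T
Step 5: 6 trees catch fire, 4 burn out
  TTTTTT
  FTFTTT
  .F.FTT
  ....F.
  .....F
  .....T
Step 6: 6 trees catch fire, 6 burn out
  FTFTTT
  .F.FTT
  ....FT
  ......
  ......
  .....F

FTFTTT
.F.FTT
....FT
......
......
.....F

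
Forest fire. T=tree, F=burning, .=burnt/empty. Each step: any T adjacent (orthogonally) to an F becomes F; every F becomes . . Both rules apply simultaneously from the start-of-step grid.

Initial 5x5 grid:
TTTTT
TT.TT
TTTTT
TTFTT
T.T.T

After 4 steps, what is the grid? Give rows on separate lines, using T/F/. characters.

Step 1: 4 trees catch fire, 1 burn out
  TTTTT
  TT.TT
  TTFTT
  TF.FT
  T.F.T
Step 2: 4 trees catch fire, 4 burn out
  TTTTT
  TT.TT
  TF.FT
  F...F
  T...T
Step 3: 6 trees catch fire, 4 burn out
  TTTTT
  TF.FT
  F...F
  .....
  F...F
Step 4: 4 trees catch fire, 6 burn out
  TFTFT
  F...F
  .....
  .....
  .....

TFTFT
F...F
.....
.....
.....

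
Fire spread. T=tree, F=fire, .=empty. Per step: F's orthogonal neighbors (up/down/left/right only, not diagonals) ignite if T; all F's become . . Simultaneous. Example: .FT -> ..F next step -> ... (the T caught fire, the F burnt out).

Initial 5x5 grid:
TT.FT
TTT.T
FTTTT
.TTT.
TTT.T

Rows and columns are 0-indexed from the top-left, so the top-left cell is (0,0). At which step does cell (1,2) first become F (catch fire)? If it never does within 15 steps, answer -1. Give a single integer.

Step 1: cell (1,2)='T' (+3 fires, +2 burnt)
Step 2: cell (1,2)='T' (+5 fires, +3 burnt)
Step 3: cell (1,2)='F' (+6 fires, +5 burnt)
  -> target ignites at step 3
Step 4: cell (1,2)='.' (+3 fires, +6 burnt)
Step 5: cell (1,2)='.' (+0 fires, +3 burnt)
  fire out at step 5

3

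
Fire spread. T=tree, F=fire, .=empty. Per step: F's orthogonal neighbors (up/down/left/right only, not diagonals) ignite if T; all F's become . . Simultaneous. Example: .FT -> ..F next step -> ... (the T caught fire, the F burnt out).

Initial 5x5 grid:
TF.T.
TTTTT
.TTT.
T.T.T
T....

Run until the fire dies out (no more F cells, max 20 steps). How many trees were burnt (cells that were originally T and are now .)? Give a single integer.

Step 1: +2 fires, +1 burnt (F count now 2)
Step 2: +3 fires, +2 burnt (F count now 3)
Step 3: +2 fires, +3 burnt (F count now 2)
Step 4: +4 fires, +2 burnt (F count now 4)
Step 5: +0 fires, +4 burnt (F count now 0)
Fire out after step 5
Initially T: 14, now '.': 22
Total burnt (originally-T cells now '.'): 11

Answer: 11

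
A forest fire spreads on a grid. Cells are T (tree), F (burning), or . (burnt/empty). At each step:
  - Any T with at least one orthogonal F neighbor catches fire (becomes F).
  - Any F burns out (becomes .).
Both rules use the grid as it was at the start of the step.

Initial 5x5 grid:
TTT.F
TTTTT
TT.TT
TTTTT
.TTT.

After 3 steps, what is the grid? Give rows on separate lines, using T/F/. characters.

Step 1: 1 trees catch fire, 1 burn out
  TTT..
  TTTTF
  TT.TT
  TTTTT
  .TTT.
Step 2: 2 trees catch fire, 1 burn out
  TTT..
  TTTF.
  TT.TF
  TTTTT
  .TTT.
Step 3: 3 trees catch fire, 2 burn out
  TTT..
  TTF..
  TT.F.
  TTTTF
  .TTT.

TTT..
TTF..
TT.F.
TTTTF
.TTT.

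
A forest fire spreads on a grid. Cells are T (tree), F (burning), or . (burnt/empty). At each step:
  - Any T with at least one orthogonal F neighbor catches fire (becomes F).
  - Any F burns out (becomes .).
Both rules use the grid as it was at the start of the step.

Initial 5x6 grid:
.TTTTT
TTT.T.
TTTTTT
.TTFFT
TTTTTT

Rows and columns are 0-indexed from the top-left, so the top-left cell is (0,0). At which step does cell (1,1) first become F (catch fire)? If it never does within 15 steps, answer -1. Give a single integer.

Step 1: cell (1,1)='T' (+6 fires, +2 burnt)
Step 2: cell (1,1)='T' (+6 fires, +6 burnt)
Step 3: cell (1,1)='T' (+4 fires, +6 burnt)
Step 4: cell (1,1)='F' (+6 fires, +4 burnt)
  -> target ignites at step 4
Step 5: cell (1,1)='.' (+2 fires, +6 burnt)
Step 6: cell (1,1)='.' (+0 fires, +2 burnt)
  fire out at step 6

4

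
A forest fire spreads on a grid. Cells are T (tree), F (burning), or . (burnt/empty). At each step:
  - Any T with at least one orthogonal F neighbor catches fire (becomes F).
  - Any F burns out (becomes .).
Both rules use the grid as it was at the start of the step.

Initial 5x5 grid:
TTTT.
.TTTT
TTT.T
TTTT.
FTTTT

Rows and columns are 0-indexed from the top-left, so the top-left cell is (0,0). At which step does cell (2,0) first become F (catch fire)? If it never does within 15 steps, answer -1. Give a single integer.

Step 1: cell (2,0)='T' (+2 fires, +1 burnt)
Step 2: cell (2,0)='F' (+3 fires, +2 burnt)
  -> target ignites at step 2
Step 3: cell (2,0)='.' (+3 fires, +3 burnt)
Step 4: cell (2,0)='.' (+4 fires, +3 burnt)
Step 5: cell (2,0)='.' (+2 fires, +4 burnt)
Step 6: cell (2,0)='.' (+3 fires, +2 burnt)
Step 7: cell (2,0)='.' (+2 fires, +3 burnt)
Step 8: cell (2,0)='.' (+1 fires, +2 burnt)
Step 9: cell (2,0)='.' (+0 fires, +1 burnt)
  fire out at step 9

2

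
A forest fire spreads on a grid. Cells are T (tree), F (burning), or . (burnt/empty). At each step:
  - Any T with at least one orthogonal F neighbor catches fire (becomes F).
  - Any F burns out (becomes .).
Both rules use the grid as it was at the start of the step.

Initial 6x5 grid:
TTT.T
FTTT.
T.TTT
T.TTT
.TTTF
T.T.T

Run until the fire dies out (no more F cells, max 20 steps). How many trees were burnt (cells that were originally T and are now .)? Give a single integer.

Step 1: +6 fires, +2 burnt (F count now 6)
Step 2: +6 fires, +6 burnt (F count now 6)
Step 3: +7 fires, +6 burnt (F count now 7)
Step 4: +0 fires, +7 burnt (F count now 0)
Fire out after step 4
Initially T: 21, now '.': 28
Total burnt (originally-T cells now '.'): 19

Answer: 19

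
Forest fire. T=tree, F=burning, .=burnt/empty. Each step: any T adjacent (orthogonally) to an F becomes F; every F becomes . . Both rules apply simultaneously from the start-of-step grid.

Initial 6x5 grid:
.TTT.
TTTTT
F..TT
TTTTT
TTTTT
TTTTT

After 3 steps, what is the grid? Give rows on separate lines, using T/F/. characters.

Step 1: 2 trees catch fire, 1 burn out
  .TTT.
  FTTTT
  ...TT
  FTTTT
  TTTTT
  TTTTT
Step 2: 3 trees catch fire, 2 burn out
  .TTT.
  .FTTT
  ...TT
  .FTTT
  FTTTT
  TTTTT
Step 3: 5 trees catch fire, 3 burn out
  .FTT.
  ..FTT
  ...TT
  ..FTT
  .FTTT
  FTTTT

.FTT.
..FTT
...TT
..FTT
.FTTT
FTTTT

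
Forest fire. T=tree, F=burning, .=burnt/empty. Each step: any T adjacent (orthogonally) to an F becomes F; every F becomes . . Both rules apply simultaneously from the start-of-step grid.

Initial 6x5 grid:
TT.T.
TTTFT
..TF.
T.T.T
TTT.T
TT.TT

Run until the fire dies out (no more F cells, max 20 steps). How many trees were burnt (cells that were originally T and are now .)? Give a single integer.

Answer: 15

Derivation:
Step 1: +4 fires, +2 burnt (F count now 4)
Step 2: +2 fires, +4 burnt (F count now 2)
Step 3: +3 fires, +2 burnt (F count now 3)
Step 4: +2 fires, +3 burnt (F count now 2)
Step 5: +2 fires, +2 burnt (F count now 2)
Step 6: +2 fires, +2 burnt (F count now 2)
Step 7: +0 fires, +2 burnt (F count now 0)
Fire out after step 7
Initially T: 19, now '.': 26
Total burnt (originally-T cells now '.'): 15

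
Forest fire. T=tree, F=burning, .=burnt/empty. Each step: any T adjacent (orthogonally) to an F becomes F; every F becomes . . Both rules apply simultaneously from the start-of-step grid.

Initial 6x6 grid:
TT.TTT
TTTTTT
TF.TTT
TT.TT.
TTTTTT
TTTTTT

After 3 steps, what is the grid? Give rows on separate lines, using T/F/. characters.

Step 1: 3 trees catch fire, 1 burn out
  TT.TTT
  TFTTTT
  F..TTT
  TF.TT.
  TTTTTT
  TTTTTT
Step 2: 5 trees catch fire, 3 burn out
  TF.TTT
  F.FTTT
  ...TTT
  F..TT.
  TFTTTT
  TTTTTT
Step 3: 5 trees catch fire, 5 burn out
  F..TTT
  ...FTT
  ...TTT
  ...TT.
  F.FTTT
  TFTTTT

F..TTT
...FTT
...TTT
...TT.
F.FTTT
TFTTTT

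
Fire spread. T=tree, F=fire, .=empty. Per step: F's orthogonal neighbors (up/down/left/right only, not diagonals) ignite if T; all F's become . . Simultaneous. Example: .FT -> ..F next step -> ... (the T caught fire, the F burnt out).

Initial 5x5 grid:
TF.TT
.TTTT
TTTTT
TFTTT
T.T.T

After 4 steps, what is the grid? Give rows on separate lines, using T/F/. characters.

Step 1: 5 trees catch fire, 2 burn out
  F..TT
  .FTTT
  TFTTT
  F.FTT
  T.T.T
Step 2: 6 trees catch fire, 5 burn out
  ...TT
  ..FTT
  F.FTT
  ...FT
  F.F.T
Step 3: 3 trees catch fire, 6 burn out
  ...TT
  ...FT
  ...FT
  ....F
  ....T
Step 4: 4 trees catch fire, 3 burn out
  ...FT
  ....F
  ....F
  .....
  ....F

...FT
....F
....F
.....
....F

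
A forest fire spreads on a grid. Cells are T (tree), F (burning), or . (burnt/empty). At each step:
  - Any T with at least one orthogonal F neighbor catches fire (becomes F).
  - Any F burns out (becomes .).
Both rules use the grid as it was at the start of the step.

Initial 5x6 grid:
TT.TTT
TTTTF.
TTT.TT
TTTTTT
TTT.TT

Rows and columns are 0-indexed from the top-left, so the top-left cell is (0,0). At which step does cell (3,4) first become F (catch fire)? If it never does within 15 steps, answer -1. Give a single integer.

Step 1: cell (3,4)='T' (+3 fires, +1 burnt)
Step 2: cell (3,4)='F' (+5 fires, +3 burnt)
  -> target ignites at step 2
Step 3: cell (3,4)='.' (+5 fires, +5 burnt)
Step 4: cell (3,4)='.' (+5 fires, +5 burnt)
Step 5: cell (3,4)='.' (+4 fires, +5 burnt)
Step 6: cell (3,4)='.' (+2 fires, +4 burnt)
Step 7: cell (3,4)='.' (+1 fires, +2 burnt)
Step 8: cell (3,4)='.' (+0 fires, +1 burnt)
  fire out at step 8

2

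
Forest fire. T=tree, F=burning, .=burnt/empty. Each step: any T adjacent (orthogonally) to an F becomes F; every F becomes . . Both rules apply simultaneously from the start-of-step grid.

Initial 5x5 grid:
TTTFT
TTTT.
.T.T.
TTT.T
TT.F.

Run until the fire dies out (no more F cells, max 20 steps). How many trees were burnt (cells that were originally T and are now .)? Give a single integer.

Answer: 15

Derivation:
Step 1: +3 fires, +2 burnt (F count now 3)
Step 2: +3 fires, +3 burnt (F count now 3)
Step 3: +2 fires, +3 burnt (F count now 2)
Step 4: +2 fires, +2 burnt (F count now 2)
Step 5: +1 fires, +2 burnt (F count now 1)
Step 6: +3 fires, +1 burnt (F count now 3)
Step 7: +1 fires, +3 burnt (F count now 1)
Step 8: +0 fires, +1 burnt (F count now 0)
Fire out after step 8
Initially T: 16, now '.': 24
Total burnt (originally-T cells now '.'): 15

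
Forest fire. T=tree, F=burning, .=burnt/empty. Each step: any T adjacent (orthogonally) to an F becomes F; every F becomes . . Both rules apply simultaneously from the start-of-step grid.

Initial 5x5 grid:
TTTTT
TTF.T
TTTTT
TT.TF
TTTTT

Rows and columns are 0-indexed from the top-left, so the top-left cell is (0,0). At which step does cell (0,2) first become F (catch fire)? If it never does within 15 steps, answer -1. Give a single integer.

Step 1: cell (0,2)='F' (+6 fires, +2 burnt)
  -> target ignites at step 1
Step 2: cell (0,2)='.' (+7 fires, +6 burnt)
Step 3: cell (0,2)='.' (+5 fires, +7 burnt)
Step 4: cell (0,2)='.' (+2 fires, +5 burnt)
Step 5: cell (0,2)='.' (+1 fires, +2 burnt)
Step 6: cell (0,2)='.' (+0 fires, +1 burnt)
  fire out at step 6

1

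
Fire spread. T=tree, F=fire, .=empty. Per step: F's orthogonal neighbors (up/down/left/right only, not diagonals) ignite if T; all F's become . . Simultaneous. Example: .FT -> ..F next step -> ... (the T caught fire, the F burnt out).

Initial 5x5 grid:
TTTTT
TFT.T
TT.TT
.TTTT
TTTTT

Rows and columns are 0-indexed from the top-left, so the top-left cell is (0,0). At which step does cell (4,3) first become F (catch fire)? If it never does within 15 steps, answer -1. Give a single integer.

Step 1: cell (4,3)='T' (+4 fires, +1 burnt)
Step 2: cell (4,3)='T' (+4 fires, +4 burnt)
Step 3: cell (4,3)='T' (+3 fires, +4 burnt)
Step 4: cell (4,3)='T' (+4 fires, +3 burnt)
Step 5: cell (4,3)='F' (+4 fires, +4 burnt)
  -> target ignites at step 5
Step 6: cell (4,3)='.' (+2 fires, +4 burnt)
Step 7: cell (4,3)='.' (+0 fires, +2 burnt)
  fire out at step 7

5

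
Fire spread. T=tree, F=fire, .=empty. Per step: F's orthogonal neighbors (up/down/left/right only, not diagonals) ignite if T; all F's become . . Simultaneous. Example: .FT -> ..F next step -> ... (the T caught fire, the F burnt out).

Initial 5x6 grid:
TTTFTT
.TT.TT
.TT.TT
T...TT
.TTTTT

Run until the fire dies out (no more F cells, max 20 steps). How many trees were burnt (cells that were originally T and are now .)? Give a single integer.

Answer: 20

Derivation:
Step 1: +2 fires, +1 burnt (F count now 2)
Step 2: +4 fires, +2 burnt (F count now 4)
Step 3: +5 fires, +4 burnt (F count now 5)
Step 4: +3 fires, +5 burnt (F count now 3)
Step 5: +2 fires, +3 burnt (F count now 2)
Step 6: +2 fires, +2 burnt (F count now 2)
Step 7: +1 fires, +2 burnt (F count now 1)
Step 8: +1 fires, +1 burnt (F count now 1)
Step 9: +0 fires, +1 burnt (F count now 0)
Fire out after step 9
Initially T: 21, now '.': 29
Total burnt (originally-T cells now '.'): 20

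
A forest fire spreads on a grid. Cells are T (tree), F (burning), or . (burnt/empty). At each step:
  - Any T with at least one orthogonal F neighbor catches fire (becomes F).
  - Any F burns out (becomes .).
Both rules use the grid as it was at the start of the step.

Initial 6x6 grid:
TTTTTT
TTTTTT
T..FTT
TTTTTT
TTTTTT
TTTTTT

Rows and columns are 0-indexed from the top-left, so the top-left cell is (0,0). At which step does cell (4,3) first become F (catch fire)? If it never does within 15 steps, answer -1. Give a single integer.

Step 1: cell (4,3)='T' (+3 fires, +1 burnt)
Step 2: cell (4,3)='F' (+7 fires, +3 burnt)
  -> target ignites at step 2
Step 3: cell (4,3)='.' (+9 fires, +7 burnt)
Step 4: cell (4,3)='.' (+8 fires, +9 burnt)
Step 5: cell (4,3)='.' (+5 fires, +8 burnt)
Step 6: cell (4,3)='.' (+1 fires, +5 burnt)
Step 7: cell (4,3)='.' (+0 fires, +1 burnt)
  fire out at step 7

2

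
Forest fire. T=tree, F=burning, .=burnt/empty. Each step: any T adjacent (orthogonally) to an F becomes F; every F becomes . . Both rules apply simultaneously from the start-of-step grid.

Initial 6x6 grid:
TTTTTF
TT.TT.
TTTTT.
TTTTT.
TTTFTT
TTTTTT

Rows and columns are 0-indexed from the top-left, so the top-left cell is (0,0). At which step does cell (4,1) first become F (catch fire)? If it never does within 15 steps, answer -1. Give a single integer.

Step 1: cell (4,1)='T' (+5 fires, +2 burnt)
Step 2: cell (4,1)='F' (+9 fires, +5 burnt)
  -> target ignites at step 2
Step 3: cell (4,1)='.' (+8 fires, +9 burnt)
Step 4: cell (4,1)='.' (+4 fires, +8 burnt)
Step 5: cell (4,1)='.' (+3 fires, +4 burnt)
Step 6: cell (4,1)='.' (+1 fires, +3 burnt)
Step 7: cell (4,1)='.' (+0 fires, +1 burnt)
  fire out at step 7

2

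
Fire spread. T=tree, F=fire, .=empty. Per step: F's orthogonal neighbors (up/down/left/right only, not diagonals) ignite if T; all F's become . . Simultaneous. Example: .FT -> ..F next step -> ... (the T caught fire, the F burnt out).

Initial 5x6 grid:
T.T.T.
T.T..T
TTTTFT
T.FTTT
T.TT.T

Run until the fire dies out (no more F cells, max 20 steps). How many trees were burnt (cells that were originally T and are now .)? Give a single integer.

Answer: 18

Derivation:
Step 1: +6 fires, +2 burnt (F count now 6)
Step 2: +5 fires, +6 burnt (F count now 5)
Step 3: +3 fires, +5 burnt (F count now 3)
Step 4: +2 fires, +3 burnt (F count now 2)
Step 5: +2 fires, +2 burnt (F count now 2)
Step 6: +0 fires, +2 burnt (F count now 0)
Fire out after step 6
Initially T: 19, now '.': 29
Total burnt (originally-T cells now '.'): 18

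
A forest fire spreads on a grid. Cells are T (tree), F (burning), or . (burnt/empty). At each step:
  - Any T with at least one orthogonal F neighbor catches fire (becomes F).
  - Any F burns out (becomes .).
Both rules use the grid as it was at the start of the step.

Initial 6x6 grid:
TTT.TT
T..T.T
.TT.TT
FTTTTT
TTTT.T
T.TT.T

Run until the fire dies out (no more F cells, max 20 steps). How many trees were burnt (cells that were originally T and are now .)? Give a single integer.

Answer: 21

Derivation:
Step 1: +2 fires, +1 burnt (F count now 2)
Step 2: +4 fires, +2 burnt (F count now 4)
Step 3: +3 fires, +4 burnt (F count now 3)
Step 4: +3 fires, +3 burnt (F count now 3)
Step 5: +3 fires, +3 burnt (F count now 3)
Step 6: +2 fires, +3 burnt (F count now 2)
Step 7: +2 fires, +2 burnt (F count now 2)
Step 8: +1 fires, +2 burnt (F count now 1)
Step 9: +1 fires, +1 burnt (F count now 1)
Step 10: +0 fires, +1 burnt (F count now 0)
Fire out after step 10
Initially T: 26, now '.': 31
Total burnt (originally-T cells now '.'): 21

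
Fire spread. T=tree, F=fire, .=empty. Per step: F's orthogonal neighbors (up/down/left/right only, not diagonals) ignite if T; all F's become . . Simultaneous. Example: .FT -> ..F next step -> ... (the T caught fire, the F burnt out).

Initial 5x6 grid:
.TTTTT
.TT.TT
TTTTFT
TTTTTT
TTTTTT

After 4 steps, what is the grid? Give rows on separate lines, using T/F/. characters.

Step 1: 4 trees catch fire, 1 burn out
  .TTTTT
  .TT.FT
  TTTF.F
  TTTTFT
  TTTTTT
Step 2: 6 trees catch fire, 4 burn out
  .TTTFT
  .TT..F
  TTF...
  TTTF.F
  TTTTFT
Step 3: 7 trees catch fire, 6 burn out
  .TTF.F
  .TF...
  TF....
  TTF...
  TTTF.F
Step 4: 5 trees catch fire, 7 burn out
  .TF...
  .F....
  F.....
  TF....
  TTF...

.TF...
.F....
F.....
TF....
TTF...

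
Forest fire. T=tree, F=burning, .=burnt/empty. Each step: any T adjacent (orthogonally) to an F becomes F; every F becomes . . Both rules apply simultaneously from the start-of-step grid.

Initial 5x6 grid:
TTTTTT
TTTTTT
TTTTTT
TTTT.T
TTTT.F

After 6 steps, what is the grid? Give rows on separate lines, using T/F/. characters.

Step 1: 1 trees catch fire, 1 burn out
  TTTTTT
  TTTTTT
  TTTTTT
  TTTT.F
  TTTT..
Step 2: 1 trees catch fire, 1 burn out
  TTTTTT
  TTTTTT
  TTTTTF
  TTTT..
  TTTT..
Step 3: 2 trees catch fire, 1 burn out
  TTTTTT
  TTTTTF
  TTTTF.
  TTTT..
  TTTT..
Step 4: 3 trees catch fire, 2 burn out
  TTTTTF
  TTTTF.
  TTTF..
  TTTT..
  TTTT..
Step 5: 4 trees catch fire, 3 burn out
  TTTTF.
  TTTF..
  TTF...
  TTTF..
  TTTT..
Step 6: 5 trees catch fire, 4 burn out
  TTTF..
  TTF...
  TF....
  TTF...
  TTTF..

TTTF..
TTF...
TF....
TTF...
TTTF..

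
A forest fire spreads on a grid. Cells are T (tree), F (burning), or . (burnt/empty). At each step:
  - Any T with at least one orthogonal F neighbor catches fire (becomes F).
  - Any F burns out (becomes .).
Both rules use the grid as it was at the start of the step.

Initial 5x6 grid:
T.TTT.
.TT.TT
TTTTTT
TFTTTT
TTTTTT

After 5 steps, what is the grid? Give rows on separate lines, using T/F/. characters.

Step 1: 4 trees catch fire, 1 burn out
  T.TTT.
  .TT.TT
  TFTTTT
  F.FTTT
  TFTTTT
Step 2: 6 trees catch fire, 4 burn out
  T.TTT.
  .FT.TT
  F.FTTT
  ...FTT
  F.FTTT
Step 3: 4 trees catch fire, 6 burn out
  T.TTT.
  ..F.TT
  ...FTT
  ....FT
  ...FTT
Step 4: 4 trees catch fire, 4 burn out
  T.FTT.
  ....TT
  ....FT
  .....F
  ....FT
Step 5: 4 trees catch fire, 4 burn out
  T..FT.
  ....FT
  .....F
  ......
  .....F

T..FT.
....FT
.....F
......
.....F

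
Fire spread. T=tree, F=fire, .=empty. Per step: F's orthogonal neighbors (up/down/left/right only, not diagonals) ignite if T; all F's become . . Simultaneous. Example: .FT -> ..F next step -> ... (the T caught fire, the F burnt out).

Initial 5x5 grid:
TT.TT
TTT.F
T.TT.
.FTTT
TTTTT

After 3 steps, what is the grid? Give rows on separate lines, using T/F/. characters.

Step 1: 3 trees catch fire, 2 burn out
  TT.TF
  TTT..
  T.TT.
  ..FTT
  TFTTT
Step 2: 5 trees catch fire, 3 burn out
  TT.F.
  TTT..
  T.FT.
  ...FT
  F.FTT
Step 3: 4 trees catch fire, 5 burn out
  TT...
  TTF..
  T..F.
  ....F
  ...FT

TT...
TTF..
T..F.
....F
...FT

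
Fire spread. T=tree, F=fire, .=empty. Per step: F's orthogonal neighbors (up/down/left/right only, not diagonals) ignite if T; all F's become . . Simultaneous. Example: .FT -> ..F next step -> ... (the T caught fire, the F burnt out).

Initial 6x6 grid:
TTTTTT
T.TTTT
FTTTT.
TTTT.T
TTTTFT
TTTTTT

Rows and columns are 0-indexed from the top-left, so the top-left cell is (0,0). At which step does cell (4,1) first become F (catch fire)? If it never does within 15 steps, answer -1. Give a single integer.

Step 1: cell (4,1)='T' (+6 fires, +2 burnt)
Step 2: cell (4,1)='T' (+9 fires, +6 burnt)
Step 3: cell (4,1)='F' (+7 fires, +9 burnt)
  -> target ignites at step 3
Step 4: cell (4,1)='.' (+4 fires, +7 burnt)
Step 5: cell (4,1)='.' (+2 fires, +4 burnt)
Step 6: cell (4,1)='.' (+2 fires, +2 burnt)
Step 7: cell (4,1)='.' (+1 fires, +2 burnt)
Step 8: cell (4,1)='.' (+0 fires, +1 burnt)
  fire out at step 8

3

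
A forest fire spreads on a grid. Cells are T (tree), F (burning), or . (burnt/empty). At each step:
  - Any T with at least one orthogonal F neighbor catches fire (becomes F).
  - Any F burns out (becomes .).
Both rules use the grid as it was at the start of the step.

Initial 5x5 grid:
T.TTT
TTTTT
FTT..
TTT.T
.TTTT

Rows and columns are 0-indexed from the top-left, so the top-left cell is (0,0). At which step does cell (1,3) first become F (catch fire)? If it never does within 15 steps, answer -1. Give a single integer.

Step 1: cell (1,3)='T' (+3 fires, +1 burnt)
Step 2: cell (1,3)='T' (+4 fires, +3 burnt)
Step 3: cell (1,3)='T' (+3 fires, +4 burnt)
Step 4: cell (1,3)='F' (+3 fires, +3 burnt)
  -> target ignites at step 4
Step 5: cell (1,3)='.' (+3 fires, +3 burnt)
Step 6: cell (1,3)='.' (+2 fires, +3 burnt)
Step 7: cell (1,3)='.' (+1 fires, +2 burnt)
Step 8: cell (1,3)='.' (+0 fires, +1 burnt)
  fire out at step 8

4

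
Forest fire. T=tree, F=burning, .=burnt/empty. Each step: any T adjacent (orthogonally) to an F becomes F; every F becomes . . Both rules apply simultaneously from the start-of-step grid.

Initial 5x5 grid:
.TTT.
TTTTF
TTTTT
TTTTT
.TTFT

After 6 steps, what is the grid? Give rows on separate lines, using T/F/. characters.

Step 1: 5 trees catch fire, 2 burn out
  .TTT.
  TTTF.
  TTTTF
  TTTFT
  .TF.F
Step 2: 6 trees catch fire, 5 burn out
  .TTF.
  TTF..
  TTTF.
  TTF.F
  .F...
Step 3: 4 trees catch fire, 6 burn out
  .TF..
  TF...
  TTF..
  TF...
  .....
Step 4: 4 trees catch fire, 4 burn out
  .F...
  F....
  TF...
  F....
  .....
Step 5: 1 trees catch fire, 4 burn out
  .....
  .....
  F....
  .....
  .....
Step 6: 0 trees catch fire, 1 burn out
  .....
  .....
  .....
  .....
  .....

.....
.....
.....
.....
.....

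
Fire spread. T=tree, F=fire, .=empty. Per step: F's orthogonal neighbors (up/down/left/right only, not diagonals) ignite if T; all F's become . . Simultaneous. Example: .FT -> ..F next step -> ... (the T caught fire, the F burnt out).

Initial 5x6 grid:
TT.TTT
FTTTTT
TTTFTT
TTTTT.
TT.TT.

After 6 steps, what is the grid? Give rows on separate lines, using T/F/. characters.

Step 1: 7 trees catch fire, 2 burn out
  FT.TTT
  .FTFTT
  FTF.FT
  TTTFT.
  TT.TT.
Step 2: 10 trees catch fire, 7 burn out
  .F.FTT
  ..F.FT
  .F...F
  FTF.F.
  TT.FT.
Step 3: 5 trees catch fire, 10 burn out
  ....FT
  .....F
  ......
  .F....
  FT..F.
Step 4: 2 trees catch fire, 5 burn out
  .....F
  ......
  ......
  ......
  .F....
Step 5: 0 trees catch fire, 2 burn out
  ......
  ......
  ......
  ......
  ......
Step 6: 0 trees catch fire, 0 burn out
  ......
  ......
  ......
  ......
  ......

......
......
......
......
......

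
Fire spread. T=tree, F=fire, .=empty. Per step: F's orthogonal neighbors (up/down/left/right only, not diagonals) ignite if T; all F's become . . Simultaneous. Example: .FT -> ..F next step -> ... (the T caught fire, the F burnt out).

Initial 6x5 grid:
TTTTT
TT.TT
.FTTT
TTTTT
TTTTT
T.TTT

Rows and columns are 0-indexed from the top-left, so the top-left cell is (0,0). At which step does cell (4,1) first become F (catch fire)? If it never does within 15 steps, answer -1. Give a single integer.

Step 1: cell (4,1)='T' (+3 fires, +1 burnt)
Step 2: cell (4,1)='F' (+6 fires, +3 burnt)
  -> target ignites at step 2
Step 3: cell (4,1)='.' (+7 fires, +6 burnt)
Step 4: cell (4,1)='.' (+6 fires, +7 burnt)
Step 5: cell (4,1)='.' (+3 fires, +6 burnt)
Step 6: cell (4,1)='.' (+1 fires, +3 burnt)
Step 7: cell (4,1)='.' (+0 fires, +1 burnt)
  fire out at step 7

2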